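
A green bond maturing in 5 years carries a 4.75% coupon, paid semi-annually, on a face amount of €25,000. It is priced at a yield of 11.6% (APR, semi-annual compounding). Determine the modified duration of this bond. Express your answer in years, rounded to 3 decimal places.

Periodic yield y = 0.058. First find Macaulay duration:
  t   CF        PV=CF/(1+0.058)^t    t·PV
  1       593.75       561.2004       561.2004
  2       593.75       530.4351     1,060.8703
  3       593.75       501.3565     1,504.0694
  4       593.75       473.8719     1,895.4876
  5       593.75       447.8940     2,239.4702
  6       593.75       423.3403     2,540.0418
  7       593.75       400.1326     2,800.9283
  8       593.75       378.1972     3,025.5774
  9       593.75       357.4642     3,217.1782
  10   25,593.75    14,563.8852   145,638.8518
  Σ                 18,637.7774   164,483.6754
P = 18,637.7774; Macaulay duration = 164,483.6754 / 18,637.7774 = 8.82528 half-year periods = 4.41264 years.
Modified duration = D_Mac / (1 + y) = 4.41264 / 1.058 = 4.17074 years.

4.171 years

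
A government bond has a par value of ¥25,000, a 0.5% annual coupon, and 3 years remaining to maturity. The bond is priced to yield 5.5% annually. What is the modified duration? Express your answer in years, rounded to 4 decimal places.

Periodic yield y = 0.055. First find Macaulay duration:
  t   CF        PV=CF/(1+0.055)^t    t·PV
  1       125.00       118.4834       118.4834
  2       125.00       112.3066       224.6131
  3    25,125.00    21,396.7933    64,190.3799
  Σ                 21,627.5833    64,533.4765
P = 21,627.5833; Macaulay duration = 64,533.4765 / 21,627.5833 = 2.98385 years.
Modified duration = D_Mac / (1 + y) = 2.98385 / 1.055 = 2.82829 years.

2.8283 years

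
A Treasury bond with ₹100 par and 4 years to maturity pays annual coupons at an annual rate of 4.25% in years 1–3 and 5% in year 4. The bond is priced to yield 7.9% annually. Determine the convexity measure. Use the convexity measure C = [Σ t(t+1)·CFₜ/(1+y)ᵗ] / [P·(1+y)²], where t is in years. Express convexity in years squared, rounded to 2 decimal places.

With y = 0.079:
  t   CF        PV=CF/(1+0.079)^t    t·PV        t(t+1)·PV
  1         4.25         3.9388         3.9388           7.8777
  2         4.25         3.6504         7.3009          21.9027
  3         4.25         3.3832        10.1495          40.5981
  4       105.00        77.4646       309.8586       1,549.2928
  Σ                     88.4371       331.2478       1,619.6713
P = 88.4371.
Convexity = Σ t(t+1)·PV / [P·(1+y)²] = 1,619.6713 / (88.4371 × 1.164241) = 15.73075.

15.73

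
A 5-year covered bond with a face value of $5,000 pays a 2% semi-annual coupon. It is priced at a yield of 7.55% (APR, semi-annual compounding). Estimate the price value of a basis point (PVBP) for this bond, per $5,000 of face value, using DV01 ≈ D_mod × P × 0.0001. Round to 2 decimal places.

Periodic yield y = 0.03775.
  t   CF        PV=CF/(1+0.03775)^t    t·PV
  1        50.00        48.1812        48.1812
  2        50.00        46.4285        92.8570
  3        50.00        44.7396       134.2187
  4        50.00        43.1121       172.4483
  5        50.00        41.5438       207.7190
  6        50.00        40.0326       240.1955
  7        50.00        38.5763       270.0342
  8        50.00        37.1730       297.3843
  9        50.00        35.8208       322.3872
  10    5,050.00     3,486.2936    34,862.9359
  Σ                  3,861.9014    36,648.3614
P = 3,861.9014; D_Mac = 9.48972 half-year periods = 4.74486 yrs; D_mod = 4.57226 yrs.
DV01 ≈ 4.57226 × 3,861.9014 × 0.0001 = 1.765761.

$1.77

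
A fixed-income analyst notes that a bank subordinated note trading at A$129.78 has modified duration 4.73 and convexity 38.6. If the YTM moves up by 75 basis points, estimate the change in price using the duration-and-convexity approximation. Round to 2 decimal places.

Duration effect: -D_mod·Δy = -4.73 × (+0.0075) = -0.035475
Convexity effect: ½·C·(Δy)² = 0.5 × 38.6 × (0.0075)² = +0.001085625
ΔP/P ≈ -0.035475 + 0.001085625 = -0.034389375
ΔP ≈ 129.78 × (-0.034389375) = -4.4630530875.

-A$4.46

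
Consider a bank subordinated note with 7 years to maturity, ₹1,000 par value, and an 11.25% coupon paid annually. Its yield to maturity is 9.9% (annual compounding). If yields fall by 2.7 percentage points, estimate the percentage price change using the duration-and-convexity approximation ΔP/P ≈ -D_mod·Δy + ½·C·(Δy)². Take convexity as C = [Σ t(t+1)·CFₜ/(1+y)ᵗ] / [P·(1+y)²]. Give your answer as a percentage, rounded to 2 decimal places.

+14.06%

With y = 0.099:
  t   CF        PV=CF/(1+0.099)^t    t·PV        t(t+1)·PV
  1       112.50       102.3658       102.3658         204.7316
  2       112.50        93.1445       186.2890         558.8669
  3       112.50        84.7539       254.2616       1,017.0462
  4       112.50        77.1191       308.4763       1,542.3813
  5       112.50        70.1720       350.8602       2,105.1610
  6       112.50        63.8508       383.1048       2,681.7338
  7     1,112.50       574.5346     4,021.7421      32,173.9365
  Σ                  1,065.9406     5,607.0996      40,283.8572
P = 1,065.9406; D_Mac = 5.26024 yrs; D_mod = 4.78638 yrs; C = 31.28979.
Duration effect: -4.78638 × (-0.027) = +0.129232
Convexity effect: 0.5 × 31.28979 × (-0.027)² = +0.0114051
ΔP/P ≈ +0.129232 + 0.0114051 = +0.140638 = +14.0638%.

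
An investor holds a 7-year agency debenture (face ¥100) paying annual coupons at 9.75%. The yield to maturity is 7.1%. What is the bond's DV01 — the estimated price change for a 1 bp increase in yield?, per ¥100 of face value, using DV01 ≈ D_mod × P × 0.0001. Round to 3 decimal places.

¥0.059

Periodic yield y = 0.071.
  t   CF        PV=CF/(1+0.071)^t    t·PV
  1         9.75         9.1036         9.1036
  2         9.75         8.5001        17.0003
  3         9.75         7.9366        23.8099
  4         9.75         7.4105        29.6419
  5         9.75         6.9192        34.5961
  6         9.75         6.4605        38.7631
  7       109.75        67.9013       475.3093
  Σ                    114.2320       628.2243
P = 114.2320; D_Mac = 5.49955 yrs; D_mod = 5.13497 yrs.
DV01 ≈ 5.13497 × 114.2320 × 0.0001 = 0.058658.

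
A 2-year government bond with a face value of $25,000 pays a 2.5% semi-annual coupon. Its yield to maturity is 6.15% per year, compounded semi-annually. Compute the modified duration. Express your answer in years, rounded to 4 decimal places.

1.9032 years

Periodic yield y = 0.03075. First find Macaulay duration:
  t   CF        PV=CF/(1+0.03075)^t    t·PV
  1       312.50       303.1773       303.1773
  2       312.50       294.1327       588.2654
  3       312.50       285.3580       856.0739
  4    25,312.50    22,424.4431    89,697.7725
  Σ                 23,307.1111    91,445.2891
P = 23,307.1111; Macaulay duration = 91,445.2891 / 23,307.1111 = 3.92349 half-year periods = 1.96175 years.
Modified duration = D_Mac / (1 + y) = 1.96175 / 1.03075 = 1.90322 years.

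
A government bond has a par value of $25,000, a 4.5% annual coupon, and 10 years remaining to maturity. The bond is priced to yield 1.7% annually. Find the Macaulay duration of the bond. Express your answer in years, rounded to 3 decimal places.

8.483 years

Periodic yield y = 0.017. Discount each cash flow and weight by its year:
  t   CF        PV=CF/(1+0.017)^t    t·PV
  1     1,125.00     1,106.1947     1,106.1947
  2     1,125.00     1,087.7037     2,175.4075
  3     1,125.00     1,069.5219     3,208.5656
  4     1,125.00     1,051.6439     4,206.5756
  5     1,125.00     1,034.0648     5,170.3240
  6     1,125.00     1,016.7796     6,100.6773
  7     1,125.00       999.7832     6,998.4827
  8     1,125.00       983.0710     7,864.5683
  9     1,125.00       966.6382     8,699.7436
  10   26,125.00    22,072.2583   220,722.5830
  Σ                 31,387.6593   266,253.1223
Price P = Σ PV = 31,387.6593.
Macaulay duration = Σ(t·PV) / P = 266,253.1223 / 31,387.6593 = 8.48273 years.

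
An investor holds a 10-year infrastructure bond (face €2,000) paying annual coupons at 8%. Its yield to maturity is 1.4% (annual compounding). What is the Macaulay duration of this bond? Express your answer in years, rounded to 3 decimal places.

7.877 years

Periodic yield y = 0.014. Discount each cash flow and weight by its year:
  t   CF        PV=CF/(1+0.014)^t    t·PV
  1       160.00       157.7909       157.7909
  2       160.00       155.6124       311.2247
  3       160.00       153.4639       460.3916
  4       160.00       151.3450       605.3801
  5       160.00       149.2555       746.2773
  6       160.00       147.1947       883.1684
  7       160.00       145.1625     1,016.1372
  8       160.00       143.1582     1,145.2659
  9       160.00       141.1817     1,270.6352
  10    2,160.00     1,879.6379    18,796.3793
  Σ                  3,223.8027    25,392.6506
Price P = Σ PV = 3,223.8027.
Macaulay duration = Σ(t·PV) / P = 25,392.6506 / 3,223.8027 = 7.87661 years.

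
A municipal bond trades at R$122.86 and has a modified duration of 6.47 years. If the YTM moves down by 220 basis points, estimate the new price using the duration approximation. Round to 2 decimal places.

R$140.35

Duration approximation: ΔP/P ≈ -D_mod · Δy = -6.47 × (-0.022) = +0.142340.
New price ≈ 122.86 × (1 + 0.142340) = 140.3478924.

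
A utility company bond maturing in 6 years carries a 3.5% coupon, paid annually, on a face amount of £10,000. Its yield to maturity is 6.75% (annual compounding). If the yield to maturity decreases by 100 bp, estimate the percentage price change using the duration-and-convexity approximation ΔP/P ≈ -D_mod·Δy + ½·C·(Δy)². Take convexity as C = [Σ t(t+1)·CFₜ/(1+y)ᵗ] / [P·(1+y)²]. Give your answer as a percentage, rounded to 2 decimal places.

With y = 0.0675:
  t   CF        PV=CF/(1+0.0675)^t    t·PV        t(t+1)·PV
  1       350.00       327.8689       327.8689         655.7377
  2       350.00       307.1371       614.2742       1,842.8226
  3       350.00       287.7163       863.1488       3,452.5950
  4       350.00       269.5234     1,078.0937       5,390.4684
  5       350.00       252.4810     1,262.4048       7,574.4287
  6    10,350.00     6,994.1195    41,964.7169     293,753.0185
  Σ                  8,438.8461    46,110.5072     312,669.0709
P = 8,438.8461; D_Mac = 5.46408 yrs; D_mod = 5.11857 yrs; C = 32.51368.
Duration effect: -5.11857 × (-0.01) = +0.051186
Convexity effect: 0.5 × 32.51368 × (-0.01)² = +0.0016257
ΔP/P ≈ +0.051186 + 0.0016257 = +0.052811 = +5.2811%.

+5.28%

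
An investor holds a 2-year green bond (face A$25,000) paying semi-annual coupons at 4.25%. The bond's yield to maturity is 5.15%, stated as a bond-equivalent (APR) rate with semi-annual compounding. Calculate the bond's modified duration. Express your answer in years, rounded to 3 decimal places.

1.889 years

Periodic yield y = 0.02575. First find Macaulay duration:
  t   CF        PV=CF/(1+0.02575)^t    t·PV
  1       531.25       517.9137       517.9137
  2       531.25       504.9122     1,009.8245
  3       531.25       492.2371     1,476.7114
  4    25,531.25    23,062.4783    92,249.9134
  Σ                 24,577.5414    95,254.3629
P = 24,577.5414; Macaulay duration = 95,254.3629 / 24,577.5414 = 3.87567 half-year periods = 1.93783 years.
Modified duration = D_Mac / (1 + y) = 1.93783 / 1.02575 = 1.88919 years.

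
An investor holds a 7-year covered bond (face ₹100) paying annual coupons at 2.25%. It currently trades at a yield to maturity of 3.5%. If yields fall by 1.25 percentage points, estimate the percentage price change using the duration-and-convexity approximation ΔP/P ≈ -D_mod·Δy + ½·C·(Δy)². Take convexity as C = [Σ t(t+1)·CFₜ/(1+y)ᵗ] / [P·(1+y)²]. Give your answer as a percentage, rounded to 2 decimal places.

+8.26%

With y = 0.035:
  t   CF        PV=CF/(1+0.035)^t    t·PV        t(t+1)·PV
  1         2.25         2.1739         2.1739           4.3478
  2         2.25         2.1004         4.2008          12.6024
  3         2.25         2.0294         6.0881          24.3525
  4         2.25         1.9607         7.8430          39.2149
  5         2.25         1.8944         9.4722          56.8332
  6         2.25         1.8304        10.9823          76.8758
  7       102.25        80.3676       562.5730       4,500.5842
  Σ                     92.3568       603.3333       4,714.8108
P = 92.3568; D_Mac = 6.53263 yrs; D_mod = 6.31172 yrs; C = 47.65567.
Duration effect: -6.31172 × (-0.0125) = +0.078897
Convexity effect: 0.5 × 47.65567 × (-0.0125)² = +0.0037231
ΔP/P ≈ +0.078897 + 0.0037231 = +0.082620 = +8.2620%.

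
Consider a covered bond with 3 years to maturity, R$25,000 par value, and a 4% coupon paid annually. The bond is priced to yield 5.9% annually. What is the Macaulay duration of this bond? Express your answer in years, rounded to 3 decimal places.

2.883 years

Periodic yield y = 0.059. Discount each cash flow and weight by its year:
  t   CF        PV=CF/(1+0.059)^t    t·PV
  1     1,000.00       944.2871       944.2871
  2     1,000.00       891.6781     1,783.3561
  3    26,000.00    21,892.0014    65,676.0043
  Σ                 23,727.9665    68,403.6474
Price P = Σ PV = 23,727.9665.
Macaulay duration = Σ(t·PV) / P = 68,403.6474 / 23,727.9665 = 2.88283 years.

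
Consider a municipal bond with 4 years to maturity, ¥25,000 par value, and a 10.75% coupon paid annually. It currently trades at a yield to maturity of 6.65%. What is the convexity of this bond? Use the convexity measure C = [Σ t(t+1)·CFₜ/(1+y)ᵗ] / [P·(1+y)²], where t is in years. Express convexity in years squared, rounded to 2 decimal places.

With y = 0.0665:
  t   CF        PV=CF/(1+0.0665)^t    t·PV        t(t+1)·PV
  1     2,687.50     2,519.9250     2,519.9250       5,039.8500
  2     2,687.50     2,362.7989     4,725.5977      14,176.7932
  3     2,687.50     2,215.4701     6,646.4103      26,585.6412
  4    27,687.50    21,401.3074    85,605.2295     428,026.1473
  Σ                 28,499.5013    99,497.1625     473,828.4317
P = 28,499.5013.
Convexity = Σ t(t+1)·PV / [P·(1+y)²] = 473,828.4317 / (28,499.5013 × 1.137422) = 14.61713.

14.62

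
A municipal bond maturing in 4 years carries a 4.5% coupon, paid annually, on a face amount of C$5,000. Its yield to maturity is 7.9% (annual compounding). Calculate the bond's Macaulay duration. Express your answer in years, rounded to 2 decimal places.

Periodic yield y = 0.079. Discount each cash flow and weight by its year:
  t   CF        PV=CF/(1+0.079)^t    t·PV
  1       225.00       208.5264       208.5264
  2       225.00       193.2590       386.5179
  3       225.00       179.1093       537.3280
  4     5,225.00     3,854.7882    15,419.1526
  Σ                  4,435.6828    16,551.5249
Price P = Σ PV = 4,435.6828.
Macaulay duration = Σ(t·PV) / P = 16,551.5249 / 4,435.6828 = 3.73145 years.

3.73 years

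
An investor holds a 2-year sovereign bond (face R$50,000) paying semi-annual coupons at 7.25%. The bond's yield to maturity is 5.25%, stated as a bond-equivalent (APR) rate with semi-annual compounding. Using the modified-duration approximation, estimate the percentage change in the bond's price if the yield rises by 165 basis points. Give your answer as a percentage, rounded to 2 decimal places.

Periodic yield y = 0.02625. Modified duration first:
  t   CF        PV=CF/(1+0.02625)^t    t·PV
  1     1,812.50     1,766.1389     1,766.1389
  2     1,812.50     1,720.9636     3,441.9271
  3     1,812.50     1,676.9438     5,030.8314
  4    51,812.50    46,711.2907   186,845.1627
  Σ                 51,875.3369   197,084.0600
P = 51,875.3369; D_Mac = 3.79919 half-year periods = 1.89959 yrs; D_mod = 1.89959/(1+0.02625) = 1.85100 yrs.
ΔP/P ≈ -D_mod · Δy = -1.85100 × (+0.0165) = -0.030542 = -3.0542%.

-3.05%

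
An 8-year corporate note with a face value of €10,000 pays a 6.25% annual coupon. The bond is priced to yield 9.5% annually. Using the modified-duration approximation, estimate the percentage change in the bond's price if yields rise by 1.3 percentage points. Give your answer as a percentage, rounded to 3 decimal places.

Periodic yield y = 0.095. Modified duration first:
  t   CF        PV=CF/(1+0.095)^t    t·PV
  1       625.00       570.7763       570.7763
  2       625.00       521.2569     1,042.5137
  3       625.00       476.0337     1,428.1010
  4       625.00       434.7339     1,738.9357
  5       625.00       397.0173     1,985.0865
  6       625.00       362.5729     2,175.4372
  7       625.00       331.1168     2,317.8174
  8    10,625.00     5,140.6257    41,125.0058
  Σ                  8,234.1334    52,383.6736
P = 8,234.1334; D_Mac = 6.36177 yrs; D_mod = 6.36177/(1+0.095) = 5.80984 yrs.
ΔP/P ≈ -D_mod · Δy = -5.80984 × (+0.013) = -0.075528 = -7.5528%.

-7.553%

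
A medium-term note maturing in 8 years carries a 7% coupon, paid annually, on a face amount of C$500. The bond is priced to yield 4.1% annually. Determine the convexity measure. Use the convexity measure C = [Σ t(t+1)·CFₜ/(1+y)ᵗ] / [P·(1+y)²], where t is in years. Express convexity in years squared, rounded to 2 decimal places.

With y = 0.041:
  t   CF        PV=CF/(1+0.041)^t    t·PV        t(t+1)·PV
  1        35.00        33.6215        33.6215          67.2430
  2        35.00        32.2973        64.5947         193.7840
  3        35.00        31.0253        93.0759         372.3035
  4        35.00        29.8034       119.2134         596.0671
  5        35.00        28.6295       143.1477         858.8863
  6        35.00        27.5020       165.0118       1,155.0824
  7        35.00        26.4188       184.9315       1,479.4523
  8       535.00       387.9252     3,103.4013      27,930.6114
  Σ                    597.2229     3,906.9977      32,653.4299
P = 597.2229.
Convexity = Σ t(t+1)·PV / [P·(1+y)²] = 32,653.4299 / (597.2229 × 1.083681) = 50.45345.

50.45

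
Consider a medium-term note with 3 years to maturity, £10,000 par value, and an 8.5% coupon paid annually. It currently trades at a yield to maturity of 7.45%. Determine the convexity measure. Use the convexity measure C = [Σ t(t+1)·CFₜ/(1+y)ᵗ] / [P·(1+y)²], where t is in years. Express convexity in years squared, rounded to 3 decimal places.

With y = 0.0745:
  t   CF        PV=CF/(1+0.0745)^t    t·PV        t(t+1)·PV
  1       850.00       791.0656       791.0656       1,582.1312
  2       850.00       736.2174     1,472.4348       4,417.3045
  3    10,850.00     8,746.0203    26,238.0608     104,952.2430
  Σ                 10,273.3033    28,501.5612     110,951.6787
P = 10,273.3033.
Convexity = Σ t(t+1)·PV / [P·(1+y)²] = 110,951.6787 / (10,273.3033 × 1.154550) = 9.35429.

9.354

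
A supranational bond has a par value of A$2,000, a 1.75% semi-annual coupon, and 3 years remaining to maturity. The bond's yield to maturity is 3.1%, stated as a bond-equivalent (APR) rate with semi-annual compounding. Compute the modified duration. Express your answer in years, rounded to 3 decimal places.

2.889 years

Periodic yield y = 0.0155. First find Macaulay duration:
  t   CF        PV=CF/(1+0.0155)^t    t·PV
  1        17.50        17.2329        17.2329
  2        17.50        16.9699        33.9397
  3        17.50        16.7108        50.1325
  4        17.50        16.4558        65.8231
  5        17.50        16.2046        81.0230
  6     2,017.50     1,839.6448    11,037.8688
  Σ                  1,923.2188    11,286.0200
P = 1,923.2188; Macaulay duration = 11,286.0200 / 1,923.2188 = 5.86830 half-year periods = 2.93415 years.
Modified duration = D_Mac / (1 + y) = 2.93415 / 1.0155 = 2.88936 years.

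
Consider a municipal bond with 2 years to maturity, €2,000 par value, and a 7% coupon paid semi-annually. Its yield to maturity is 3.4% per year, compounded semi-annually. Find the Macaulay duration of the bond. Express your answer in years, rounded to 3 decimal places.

Periodic yield y = 0.017. Discount each cash flow and weight by its period:
  t   CF        PV=CF/(1+0.017)^t    t·PV
  1        70.00        68.8299        68.8299
  2        70.00        67.6793       135.3587
  3        70.00        66.5480       199.6441
  4     2,070.00     1,935.0248     7,740.0992
  Σ                  2,138.0821     8,143.9318
Price P = Σ PV = 2,138.0821.
Macaulay duration = Σ(t·PV) / P = 8,143.9318 / 2,138.0821 = 3.80899 half-year periods.
In years: 3.80899 / 2 = 1.90449 years.

1.904 years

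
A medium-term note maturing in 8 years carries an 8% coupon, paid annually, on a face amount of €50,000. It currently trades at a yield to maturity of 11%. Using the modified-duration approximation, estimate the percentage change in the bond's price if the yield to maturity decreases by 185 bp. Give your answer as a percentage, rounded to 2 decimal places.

+10.05%

Periodic yield y = 0.11. Modified duration first:
  t   CF        PV=CF/(1+0.11)^t    t·PV
  1     4,000.00     3,603.6036     3,603.6036
  2     4,000.00     3,246.4897     6,492.9795
  3     4,000.00     2,924.7655     8,774.2966
  4     4,000.00     2,634.9239    10,539.6956
  5     4,000.00     2,373.8053    11,869.0266
  6     4,000.00     2,138.5633    12,831.3801
  7     4,000.00     1,926.6336    13,486.4355
  8    54,000.00    23,432.0308   187,456.2464
  Σ                 42,280.8159   255,053.6638
P = 42,280.8159; D_Mac = 6.03237 yrs; D_mod = 6.03237/(1+0.11) = 5.43457 yrs.
ΔP/P ≈ -D_mod · Δy = -5.43457 × (-0.0185) = +0.100540 = +10.0540%.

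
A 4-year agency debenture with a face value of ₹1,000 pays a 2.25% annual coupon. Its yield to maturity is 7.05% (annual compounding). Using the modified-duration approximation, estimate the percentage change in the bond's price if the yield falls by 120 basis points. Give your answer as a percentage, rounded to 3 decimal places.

+4.322%

Periodic yield y = 0.0705. Modified duration first:
  t   CF        PV=CF/(1+0.0705)^t    t·PV
  1        22.50        21.0182        21.0182
  2        22.50        19.6340        39.2680
  3        22.50        18.3410        55.0229
  4     1,022.50       778.6040     3,114.4160
  Σ                    837.5972     3,229.7252
P = 837.5972; D_Mac = 3.85594 yrs; D_mod = 3.85594/(1+0.0705) = 3.60200 yrs.
ΔP/P ≈ -D_mod · Δy = -3.60200 × (-0.012) = +0.043224 = +4.3224%.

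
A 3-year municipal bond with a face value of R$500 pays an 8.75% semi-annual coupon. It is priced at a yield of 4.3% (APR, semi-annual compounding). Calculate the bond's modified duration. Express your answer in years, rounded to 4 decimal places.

Periodic yield y = 0.0215. First find Macaulay duration:
  t   CF        PV=CF/(1+0.0215)^t    t·PV
  1       21.875        21.4146        21.4146
  2       21.875        20.9639        41.9277
  3       21.875        20.5226        61.5679
  4       21.875        20.0907        80.3627
  5       21.875        19.6678        98.3391
  6      521.875       459.3421     2,756.0527
  Σ                    562.0017     3,059.6647
P = 562.0017; Macaulay duration = 3,059.6647 / 562.0017 = 5.44423 half-year periods = 2.72211 years.
Modified duration = D_Mac / (1 + y) = 2.72211 / 1.0215 = 2.66482 years.

2.6648 years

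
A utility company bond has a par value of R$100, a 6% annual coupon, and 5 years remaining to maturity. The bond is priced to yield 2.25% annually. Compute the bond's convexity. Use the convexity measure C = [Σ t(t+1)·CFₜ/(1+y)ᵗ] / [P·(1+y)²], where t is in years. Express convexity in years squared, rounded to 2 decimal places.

With y = 0.0225:
  t   CF        PV=CF/(1+0.0225)^t    t·PV        t(t+1)·PV
  1         6.00         5.8680         5.8680          11.7359
  2         6.00         5.7388        11.4777          34.4331
  3         6.00         5.6126        16.8377          67.3508
  4         6.00         5.4891        21.9562         109.7812
  5       106.00        94.8395       474.1975       2,845.1852
  Σ                    117.5479       530.3371       3,068.4862
P = 117.5479.
Convexity = Σ t(t+1)·PV / [P·(1+y)²] = 3,068.4862 / (117.5479 × 1.045506) = 24.96793.

24.97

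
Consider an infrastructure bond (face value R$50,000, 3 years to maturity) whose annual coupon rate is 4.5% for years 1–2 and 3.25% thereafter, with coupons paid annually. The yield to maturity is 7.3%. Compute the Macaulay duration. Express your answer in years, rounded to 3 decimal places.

2.866 years

Periodic yield y = 0.073. Discount each cash flow and weight by its year:
  t   CF        PV=CF/(1+0.073)^t    t·PV
  1     2,250.00     2,096.9245     2,096.9245
  2     2,250.00     1,954.2633     3,908.5266
  3    51,625.00    41,788.8961   125,366.6883
  Σ                 45,840.0839   131,372.1393
Price P = Σ PV = 45,840.0839.
Macaulay duration = Σ(t·PV) / P = 131,372.1393 / 45,840.0839 = 2.86588 years.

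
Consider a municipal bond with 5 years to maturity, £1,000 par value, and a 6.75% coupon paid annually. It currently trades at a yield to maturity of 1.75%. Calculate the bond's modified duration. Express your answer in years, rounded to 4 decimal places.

Periodic yield y = 0.0175. First find Macaulay duration:
  t   CF        PV=CF/(1+0.0175)^t    t·PV
  1        67.50        66.3391        66.3391
  2        67.50        65.1981       130.3962
  3        67.50        64.0768       192.2303
  4        67.50        62.9747       251.8988
  5     1,067.50       978.8041     4,894.0207
  Σ                  1,237.3928     5,534.8850
P = 1,237.3928; Macaulay duration = 5,534.8850 / 1,237.3928 = 4.47302 years.
Modified duration = D_Mac / (1 + y) = 4.47302 / 1.0175 = 4.39609 years.

4.3961 years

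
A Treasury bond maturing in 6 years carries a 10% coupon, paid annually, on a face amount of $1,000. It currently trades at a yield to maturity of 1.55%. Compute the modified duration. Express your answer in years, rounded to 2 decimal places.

4.95 years

Periodic yield y = 0.0155. First find Macaulay duration:
  t   CF        PV=CF/(1+0.0155)^t    t·PV
  1       100.00        98.4737        98.4737
  2       100.00        96.9706       193.9412
  3       100.00        95.4905       286.4715
  4       100.00        94.0330       376.1320
  5       100.00        92.5977       462.9887
  6     1,100.00     1,003.0281     6,018.1689
  Σ                  1,480.5937     7,436.1759
P = 1,480.5937; Macaulay duration = 7,436.1759 / 1,480.5937 = 5.02243 years.
Modified duration = D_Mac / (1 + y) = 5.02243 / 1.0155 = 4.94577 years.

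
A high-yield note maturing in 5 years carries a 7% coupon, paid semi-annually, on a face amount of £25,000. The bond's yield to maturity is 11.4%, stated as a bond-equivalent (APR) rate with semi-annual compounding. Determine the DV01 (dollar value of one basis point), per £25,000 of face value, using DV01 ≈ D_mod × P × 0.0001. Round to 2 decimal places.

£8.35

Periodic yield y = 0.057.
  t   CF        PV=CF/(1+0.057)^t    t·PV
  1       875.00       827.8146       827.8146
  2       875.00       783.1737     1,566.3473
  3       875.00       740.9401     2,222.8203
  4       875.00       700.9840     2,803.9360
  5       875.00       663.1826     3,315.9129
  6       875.00       627.4197     3,764.5180
  7       875.00       593.5853     4,155.0971
  8       875.00       561.5755     4,492.6040
  9       875.00       531.2919     4,781.6268
  10   25,875.00    14,863.8216   148,638.2164
  Σ                 20,893.7889   176,568.8935
P = 20,893.7889; D_Mac = 8.45078 half-year periods = 4.22539 yrs; D_mod = 3.99753 yrs.
DV01 ≈ 3.99753 × 20,893.7889 × 0.0001 = 8.352360.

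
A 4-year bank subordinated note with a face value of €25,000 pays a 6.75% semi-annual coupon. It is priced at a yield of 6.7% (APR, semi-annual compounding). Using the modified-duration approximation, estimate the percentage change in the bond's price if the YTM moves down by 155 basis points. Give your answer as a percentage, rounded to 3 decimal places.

+5.357%

Periodic yield y = 0.0335. Modified duration first:
  t   CF        PV=CF/(1+0.0335)^t    t·PV
  1       843.75       816.4006       816.4006
  2       843.75       789.9377     1,579.8753
  3       843.75       764.3325     2,292.9976
  4       843.75       739.5574     2,958.2294
  5       843.75       715.5853     3,577.9263
  6       843.75       692.3902     4,154.3411
  7       843.75       669.9470     4,689.6287
  8    25,843.75    19,855.0819   158,840.6555
  Σ                 25,043.2325   178,910.0544
P = 25,043.2325; D_Mac = 7.14405 half-year periods = 3.57202 yrs; D_mod = 3.57202/(1+0.0335) = 3.45624 yrs.
ΔP/P ≈ -D_mod · Δy = -3.45624 × (-0.0155) = +0.053572 = +5.3572%.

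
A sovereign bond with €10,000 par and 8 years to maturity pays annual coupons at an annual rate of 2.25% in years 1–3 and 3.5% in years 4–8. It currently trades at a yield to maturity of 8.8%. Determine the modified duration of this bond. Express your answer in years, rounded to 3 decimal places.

Periodic yield y = 0.088. First find Macaulay duration:
  t   CF        PV=CF/(1+0.088)^t    t·PV
  1       225.00       206.8015       206.8015
  2       225.00       190.0749       380.1498
  3       225.00       174.7012       524.1035
  4       350.00       249.7770       999.1080
  5       350.00       229.5745     1,147.8723
  6       350.00       211.0059     1,266.0356
  7       350.00       193.9393     1,357.5750
  8    10,350.00     5,271.1963    42,169.5701
  Σ                  6,727.0705    48,051.2158
P = 6,727.0705; Macaulay duration = 48,051.2158 / 6,727.0705 = 7.14296 years.
Modified duration = D_Mac / (1 + y) = 7.14296 / 1.088 = 6.56522 years.

6.565 years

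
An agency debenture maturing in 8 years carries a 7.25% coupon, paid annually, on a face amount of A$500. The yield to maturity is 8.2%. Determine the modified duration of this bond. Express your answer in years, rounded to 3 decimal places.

Periodic yield y = 0.082. First find Macaulay duration:
  t   CF        PV=CF/(1+0.082)^t    t·PV
  1        36.25        33.5028        33.5028
  2        36.25        30.9637        61.9275
  3        36.25        28.6171        85.8514
  4        36.25        26.4484       105.7935
  5        36.25        24.4440       122.2198
  6        36.25        22.5915       135.5488
  7        36.25        20.8794       146.1555
  8       536.25       285.4626     2,283.7008
  Σ                    472.9094     2,974.7002
P = 472.9094; Macaulay duration = 2,974.7002 / 472.9094 = 6.29021 years.
Modified duration = D_Mac / (1 + y) = 6.29021 / 1.082 = 5.81350 years.

5.814 years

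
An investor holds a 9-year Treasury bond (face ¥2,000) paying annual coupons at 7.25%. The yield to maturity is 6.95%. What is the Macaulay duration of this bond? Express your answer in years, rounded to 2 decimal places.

6.94 years

Periodic yield y = 0.0695. Discount each cash flow and weight by its year:
  t   CF        PV=CF/(1+0.0695)^t    t·PV
  1       145.00       135.5774       135.5774
  2       145.00       126.7671       253.5341
  3       145.00       118.5293       355.5878
  4       145.00       110.8268       443.3073
  5       145.00       103.6249       518.1244
  6       145.00        96.8910       581.3458
  7       145.00        90.5946       634.1624
  8       145.00        84.7075       677.6597
  9     2,145.00     1,171.6562    10,544.9058
  Σ                  2,039.1747    14,144.2048
Price P = Σ PV = 2,039.1747.
Macaulay duration = Σ(t·PV) / P = 14,144.2048 / 2,039.1747 = 6.93624 years.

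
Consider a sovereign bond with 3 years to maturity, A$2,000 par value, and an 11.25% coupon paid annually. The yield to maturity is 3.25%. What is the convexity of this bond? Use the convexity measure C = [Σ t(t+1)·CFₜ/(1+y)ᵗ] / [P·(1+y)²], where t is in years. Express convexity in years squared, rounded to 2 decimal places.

9.94

With y = 0.0325:
  t   CF        PV=CF/(1+0.0325)^t    t·PV        t(t+1)·PV
  1       225.00       217.9177       217.9177         435.8354
  2       225.00       211.0583       422.1166       1,266.3497
  3     2,225.00     2,021.4352     6,064.3057      24,257.2230
  Σ                  2,450.4112     6,704.3400      25,959.4080
P = 2,450.4112.
Convexity = Σ t(t+1)·PV / [P·(1+y)²] = 25,959.4080 / (2,450.4112 × 1.066056) = 9.93747.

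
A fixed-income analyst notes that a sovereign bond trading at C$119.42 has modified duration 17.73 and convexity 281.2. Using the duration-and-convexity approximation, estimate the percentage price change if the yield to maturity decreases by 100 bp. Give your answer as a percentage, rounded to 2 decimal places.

Duration effect: -D_mod·Δy = -17.73 × (-0.01) = +0.177300
Convexity effect: ½·C·(Δy)² = 0.5 × 281.2 × (-0.01)² = +0.0140600
ΔP/P ≈ +0.177300 + 0.0140600 = +0.191360
= +19.1360%.

+19.14%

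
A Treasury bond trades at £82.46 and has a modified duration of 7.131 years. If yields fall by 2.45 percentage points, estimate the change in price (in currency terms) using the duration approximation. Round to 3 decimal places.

+£14.407

Duration approximation: ΔP/P ≈ -D_mod · Δy = -7.131 × (-0.0245) = +0.1747095.
ΔP ≈ 82.46 × (+0.1747095) = +14.40654537.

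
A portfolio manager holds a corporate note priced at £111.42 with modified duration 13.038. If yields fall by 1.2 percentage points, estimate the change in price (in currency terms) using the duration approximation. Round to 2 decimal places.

Duration approximation: ΔP/P ≈ -D_mod · Δy = -13.038 × (-0.012) = +0.156456.
ΔP ≈ 111.42 × (+0.156456) = +17.43232752.

+£17.43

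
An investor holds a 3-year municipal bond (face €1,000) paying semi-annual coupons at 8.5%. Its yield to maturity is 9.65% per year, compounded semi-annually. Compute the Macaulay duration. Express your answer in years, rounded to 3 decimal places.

2.705 years

Periodic yield y = 0.04825. Discount each cash flow and weight by its period:
  t   CF        PV=CF/(1+0.04825)^t    t·PV
  1        42.50        40.5438        40.5438
  2        42.50        38.6776        77.3551
  3        42.50        36.8973       110.6918
  4        42.50        35.1989       140.7957
  5        42.50        33.5788       167.8938
  6     1,042.50       785.7544     4,714.5266
  Σ                    970.6507     5,251.8068
Price P = Σ PV = 970.6507.
Macaulay duration = Σ(t·PV) / P = 5,251.8068 / 970.6507 = 5.41060 half-year periods.
In years: 5.41060 / 2 = 2.70530 years.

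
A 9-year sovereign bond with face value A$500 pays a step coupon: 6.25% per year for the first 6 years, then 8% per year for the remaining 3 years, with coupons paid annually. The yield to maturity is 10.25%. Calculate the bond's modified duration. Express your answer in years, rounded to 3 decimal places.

Periodic yield y = 0.1025. First find Macaulay duration:
  t   CF        PV=CF/(1+0.1025)^t    t·PV
  1        31.25        28.3447        28.3447
  2        31.25        25.7095        51.4189
  3        31.25        23.3192        69.9577
  4        31.25        21.1512        84.6049
  5        31.25        19.1848        95.9239
  6        31.25        17.4012       104.4070
  7        40.00        20.2027       141.4190
  8        40.00        18.3245       146.5957
  9       540.00       224.3812     2,019.4304
  Σ                    398.0189     2,742.1022
P = 398.0189; Macaulay duration = 2,742.1022 / 398.0189 = 6.88938 years.
Modified duration = D_Mac / (1 + y) = 6.88938 / 1.1025 = 6.24887 years.

6.249 years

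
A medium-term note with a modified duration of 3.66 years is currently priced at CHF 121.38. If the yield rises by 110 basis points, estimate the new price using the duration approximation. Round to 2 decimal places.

CHF 116.49

Duration approximation: ΔP/P ≈ -D_mod · Δy = -3.66 × (+0.011) = -0.040260.
New price ≈ 121.38 × (1 - 0.040260) = 116.4932412.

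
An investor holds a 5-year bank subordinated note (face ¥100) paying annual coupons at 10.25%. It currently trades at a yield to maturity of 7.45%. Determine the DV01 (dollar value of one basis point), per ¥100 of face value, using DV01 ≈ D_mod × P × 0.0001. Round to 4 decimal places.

Periodic yield y = 0.0745.
  t   CF        PV=CF/(1+0.0745)^t    t·PV
  1        10.25         9.5393         9.5393
  2        10.25         8.8779        17.7558
  3        10.25         8.2624        24.7871
  4        10.25         7.6895        30.7580
  5       110.25        76.9744       384.8722
  Σ                    111.3435       467.7124
P = 111.3435; D_Mac = 4.20062 yrs; D_mod = 3.90938 yrs.
DV01 ≈ 3.90938 × 111.3435 × 0.0001 = 0.043528.

¥0.0435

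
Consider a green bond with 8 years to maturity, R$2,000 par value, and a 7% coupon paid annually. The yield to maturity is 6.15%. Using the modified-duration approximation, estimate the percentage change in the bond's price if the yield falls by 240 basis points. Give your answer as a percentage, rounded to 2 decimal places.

Periodic yield y = 0.0615. Modified duration first:
  t   CF        PV=CF/(1+0.0615)^t    t·PV
  1       140.00       131.8888       131.8888
  2       140.00       124.2476       248.4952
  3       140.00       117.0491       351.1473
  4       140.00       110.2676       441.0705
  5       140.00       103.8791       519.3953
  6       140.00        97.8606       587.1638
  7       140.00        92.1909       645.3363
  8     2,140.00     1,327.5589    10,620.4709
  Σ                  2,104.9426    13,544.9682
P = 2,104.9426; D_Mac = 6.43484 yrs; D_mod = 6.43484/(1+0.0615) = 6.06203 yrs.
ΔP/P ≈ -D_mod · Δy = -6.06203 × (-0.024) = +0.145489 = +14.5489%.

+14.55%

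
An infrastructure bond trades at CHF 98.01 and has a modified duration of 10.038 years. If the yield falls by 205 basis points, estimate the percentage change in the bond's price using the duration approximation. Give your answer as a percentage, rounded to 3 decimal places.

Duration approximation: ΔP/P ≈ -D_mod · Δy = -10.038 × (-0.0205) = +0.205779.
As a percentage: +20.5779%.

+20.578%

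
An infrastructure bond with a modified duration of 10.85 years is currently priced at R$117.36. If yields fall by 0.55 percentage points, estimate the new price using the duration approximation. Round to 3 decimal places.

R$124.363

Duration approximation: ΔP/P ≈ -D_mod · Δy = -10.85 × (-0.0055) = +0.059675.
New price ≈ 117.36 × (1 + 0.059675) = 124.363458.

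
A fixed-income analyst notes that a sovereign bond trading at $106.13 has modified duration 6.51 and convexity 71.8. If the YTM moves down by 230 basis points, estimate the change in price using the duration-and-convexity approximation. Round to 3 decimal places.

Duration effect: -D_mod·Δy = -6.51 × (-0.023) = +0.149730
Convexity effect: ½·C·(Δy)² = 0.5 × 71.8 × (-0.023)² = +0.0189911
ΔP/P ≈ +0.149730 + 0.0189911 = +0.1687211
ΔP ≈ 106.13 × (+0.1687211) = +17.906370343.

+$17.906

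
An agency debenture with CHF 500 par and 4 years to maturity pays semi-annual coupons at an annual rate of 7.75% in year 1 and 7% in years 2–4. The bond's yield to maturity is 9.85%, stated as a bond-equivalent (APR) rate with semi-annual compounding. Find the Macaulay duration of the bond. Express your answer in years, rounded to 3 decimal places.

Periodic yield y = 0.04925. Discount each cash flow and weight by its period:
  t   CF        PV=CF/(1+0.04925)^t    t·PV
  1       19.375        18.4656        18.4656
  2       19.375        17.5988        35.1977
  3       17.500        15.1496        45.4488
  4       17.500        14.4385        57.7540
  5       17.500        13.7608        68.8039
  6       17.500        13.1149        78.6893
  7       17.500        12.4993        87.4950
  8      517.500       352.2723     2,818.1786
  Σ                    457.2998     3,210.0328
Price P = Σ PV = 457.2998.
Macaulay duration = Σ(t·PV) / P = 3,210.0328 / 457.2998 = 7.01954 half-year periods.
In years: 7.01954 / 2 = 3.50977 years.

3.510 years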